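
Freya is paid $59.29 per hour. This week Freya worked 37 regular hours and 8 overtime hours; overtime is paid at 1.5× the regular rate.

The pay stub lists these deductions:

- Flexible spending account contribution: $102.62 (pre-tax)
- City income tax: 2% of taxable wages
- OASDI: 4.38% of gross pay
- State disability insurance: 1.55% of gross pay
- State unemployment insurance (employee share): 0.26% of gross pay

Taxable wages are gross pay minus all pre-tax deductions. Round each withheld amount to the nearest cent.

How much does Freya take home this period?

$2,566.71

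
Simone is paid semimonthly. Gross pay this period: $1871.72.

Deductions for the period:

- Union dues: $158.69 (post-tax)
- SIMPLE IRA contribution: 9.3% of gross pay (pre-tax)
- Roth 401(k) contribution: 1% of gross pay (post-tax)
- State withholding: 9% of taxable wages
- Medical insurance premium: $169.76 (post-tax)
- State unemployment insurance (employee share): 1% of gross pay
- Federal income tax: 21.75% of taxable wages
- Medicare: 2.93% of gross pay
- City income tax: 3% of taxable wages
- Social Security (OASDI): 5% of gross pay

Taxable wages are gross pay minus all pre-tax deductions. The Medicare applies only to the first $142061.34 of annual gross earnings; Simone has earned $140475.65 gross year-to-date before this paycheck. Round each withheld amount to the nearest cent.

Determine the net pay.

$618.75

SIMPLE IRA contribution: $1871.72 × 0.093 = $174.07
Taxable wages = $1871.72 − $174.07 = $1697.65
City income tax: $1697.65 × 0.03 = $50.93
State withholding: $1697.65 × 0.09 = $152.79
Federal income tax: $1697.65 × 0.2175 = $369.24
Social Security (OASDI): $1871.72 × 0.05 = $93.59
Medicare: only $142061.34 − $140475.65 = $1585.69 of this check is subject → $1585.69 × 0.0293 = $46.46
State unemployment insurance (employee share): $1871.72 × 0.01 = $18.72
Medical insurance premium: $169.76
Roth 401(k) contribution: $1871.72 × 0.01 = $18.72
Union dues: $158.69
Total deductions = $174.07 + $50.93 + $152.79 + $369.24 + $93.59 + $46.46 + $18.72 + $169.76 + $18.72 + $158.69 = $1252.97
Net pay = $1871.72 − $1252.97 = $618.75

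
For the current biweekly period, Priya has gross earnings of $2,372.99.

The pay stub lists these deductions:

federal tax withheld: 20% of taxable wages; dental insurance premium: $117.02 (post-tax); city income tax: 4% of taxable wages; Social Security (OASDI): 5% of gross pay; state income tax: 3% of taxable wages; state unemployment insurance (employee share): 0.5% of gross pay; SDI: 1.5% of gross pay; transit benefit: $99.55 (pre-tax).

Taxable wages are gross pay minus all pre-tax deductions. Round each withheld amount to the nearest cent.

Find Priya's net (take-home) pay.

$1,376.49

Transit benefit: $99.55
Taxable wages = $2,372.99 − $99.55 = $2,273.44
Federal tax withheld: $2,273.44 × 0.2 = $454.69
City income tax: $2,273.44 × 0.04 = $90.94
State income tax: $2,273.44 × 0.03 = $68.20
State unemployment insurance (employee share): $2,372.99 × 0.005 = $11.86
SDI: $2,372.99 × 0.015 = $35.59
Social Security (OASDI): $2,372.99 × 0.05 = $118.65
Dental insurance premium: $117.02
Total deductions = $99.55 + $454.69 + $90.94 + $68.20 + $11.86 + $35.59 + $118.65 + $117.02 = $996.50
Net pay = $2,372.99 − $996.50 = $1,376.49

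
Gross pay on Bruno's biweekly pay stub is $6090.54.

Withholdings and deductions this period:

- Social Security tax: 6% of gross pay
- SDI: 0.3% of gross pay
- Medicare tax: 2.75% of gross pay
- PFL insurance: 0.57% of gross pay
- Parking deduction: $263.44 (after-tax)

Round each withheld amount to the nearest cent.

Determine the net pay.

$5241.19

Medicare tax: $6090.54 × 0.0275 = $167.49
PFL insurance: $6090.54 × 0.0057 = $34.72
SDI: $6090.54 × 0.003 = $18.27
Social Security tax: $6090.54 × 0.06 = $365.43
Parking deduction: $263.44
Total deductions = $167.49 + $34.72 + $18.27 + $365.43 + $263.44 = $849.35
Net pay = $6090.54 − $849.35 = $5241.19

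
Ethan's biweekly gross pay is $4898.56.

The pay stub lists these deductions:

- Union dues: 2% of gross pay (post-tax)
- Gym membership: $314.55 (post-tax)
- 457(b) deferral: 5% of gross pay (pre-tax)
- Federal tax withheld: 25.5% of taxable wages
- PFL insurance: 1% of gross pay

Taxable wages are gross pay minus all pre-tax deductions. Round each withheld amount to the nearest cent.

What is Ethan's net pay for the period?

$3005.44

457(b) deferral: $4898.56 × 0.05 = $244.93
Taxable wages = $4898.56 − $244.93 = $4653.63
Federal tax withheld: $4653.63 × 0.255 = $1186.68
PFL insurance: $4898.56 × 0.01 = $48.99
Gym membership: $314.55
Union dues: $4898.56 × 0.02 = $97.97
Total deductions = $244.93 + $1186.68 + $48.99 + $314.55 + $97.97 = $1893.12
Net pay = $4898.56 − $1893.12 = $3005.44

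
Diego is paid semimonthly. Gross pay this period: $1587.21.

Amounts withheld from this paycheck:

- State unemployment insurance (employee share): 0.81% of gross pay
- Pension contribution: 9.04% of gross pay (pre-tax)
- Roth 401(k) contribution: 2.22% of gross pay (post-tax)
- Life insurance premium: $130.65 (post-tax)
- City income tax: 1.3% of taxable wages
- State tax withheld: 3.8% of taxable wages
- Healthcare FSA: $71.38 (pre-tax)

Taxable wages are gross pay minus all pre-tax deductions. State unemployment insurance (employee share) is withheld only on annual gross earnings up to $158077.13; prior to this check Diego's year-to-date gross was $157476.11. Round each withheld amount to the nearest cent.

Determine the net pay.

Healthcare FSA: $71.38
Pension contribution: $1587.21 × 0.0904 = $143.48
Pre-tax total = $71.38 + $143.48 = $214.86
Taxable wages = $1587.21 − $214.86 = $1372.35
City income tax: $1372.35 × 0.013 = $17.84
State tax withheld: $1372.35 × 0.038 = $52.15
State unemployment insurance (employee share): only $158077.13 − $157476.11 = $601.02 of this check is subject → $601.02 × 0.0081 = $4.87
Roth 401(k) contribution: $1587.21 × 0.0222 = $35.24
Life insurance premium: $130.65
Total deductions = $71.38 + $143.48 + $17.84 + $52.15 + $4.87 + $35.24 + $130.65 = $455.61
Net pay = $1587.21 − $455.61 = $1131.60

$1131.60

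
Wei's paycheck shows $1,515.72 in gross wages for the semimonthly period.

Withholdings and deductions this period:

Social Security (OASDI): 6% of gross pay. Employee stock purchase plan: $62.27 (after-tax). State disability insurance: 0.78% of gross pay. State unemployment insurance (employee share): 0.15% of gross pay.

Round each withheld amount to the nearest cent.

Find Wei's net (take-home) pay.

$1,348.42

State disability insurance: $1,515.72 × 0.0078 = $11.82
Social Security (OASDI): $1,515.72 × 0.06 = $90.94
State unemployment insurance (employee share): $1,515.72 × 0.0015 = $2.27
Employee stock purchase plan: $62.27
Total deductions = $11.82 + $90.94 + $2.27 + $62.27 = $167.30
Net pay = $1,515.72 − $167.30 = $1,348.42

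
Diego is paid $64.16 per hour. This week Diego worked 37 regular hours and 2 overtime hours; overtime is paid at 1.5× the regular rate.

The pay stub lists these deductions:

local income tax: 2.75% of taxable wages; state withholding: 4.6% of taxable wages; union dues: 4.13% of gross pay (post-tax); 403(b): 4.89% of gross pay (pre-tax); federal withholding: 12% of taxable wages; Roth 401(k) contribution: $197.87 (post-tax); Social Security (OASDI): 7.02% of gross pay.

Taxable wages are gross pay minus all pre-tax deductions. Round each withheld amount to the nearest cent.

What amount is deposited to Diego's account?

$1484.57

Regular pay: 37 × $64.16 = $2373.92
Overtime pay: 2 × $64.16 × 1.5 = $192.48
Gross pay = $2373.92 + $192.48 = $2566.40
403(b): $2566.40 × 0.0489 = $125.50
Taxable wages = $2566.40 − $125.50 = $2440.90
Federal withholding: $2440.90 × 0.12 = $292.91
Local income tax: $2440.90 × 0.0275 = $67.12
State withholding: $2440.90 × 0.046 = $112.28
Social Security (OASDI): $2566.40 × 0.0702 = $180.16
Roth 401(k) contribution: $197.87
Union dues: $2566.40 × 0.0413 = $105.99
Total deductions = $125.50 + $292.91 + $67.12 + $112.28 + $180.16 + $197.87 + $105.99 = $1081.83
Net pay = $2566.40 − $1081.83 = $1484.57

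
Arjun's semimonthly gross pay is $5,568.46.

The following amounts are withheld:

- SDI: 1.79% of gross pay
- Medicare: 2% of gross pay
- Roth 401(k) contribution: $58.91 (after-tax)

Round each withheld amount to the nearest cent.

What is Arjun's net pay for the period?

SDI: $5,568.46 × 0.0179 = $99.68
Medicare: $5,568.46 × 0.02 = $111.37
Roth 401(k) contribution: $58.91
Total deductions = $99.68 + $111.37 + $58.91 = $269.96
Net pay = $5,568.46 − $269.96 = $5,298.50

$5,298.50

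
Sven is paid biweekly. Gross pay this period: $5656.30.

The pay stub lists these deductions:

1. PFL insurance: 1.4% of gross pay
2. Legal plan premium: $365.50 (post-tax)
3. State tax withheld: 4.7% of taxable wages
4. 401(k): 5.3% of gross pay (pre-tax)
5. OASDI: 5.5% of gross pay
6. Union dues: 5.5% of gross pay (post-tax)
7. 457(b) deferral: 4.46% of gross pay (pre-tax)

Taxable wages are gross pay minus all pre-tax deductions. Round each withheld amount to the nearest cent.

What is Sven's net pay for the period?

401(k): $5656.30 × 0.053 = $299.78
457(b) deferral: $5656.30 × 0.0446 = $252.27
Pre-tax total = $299.78 + $252.27 = $552.05
Taxable wages = $5656.30 − $552.05 = $5104.25
State tax withheld: $5104.25 × 0.047 = $239.90
OASDI: $5656.30 × 0.055 = $311.10
PFL insurance: $5656.30 × 0.014 = $79.19
Union dues: $5656.30 × 0.055 = $311.10
Legal plan premium: $365.50
Total deductions = $299.78 + $252.27 + $239.90 + $311.10 + $79.19 + $311.10 + $365.50 = $1858.84
Net pay = $5656.30 − $1858.84 = $3797.46

$3797.46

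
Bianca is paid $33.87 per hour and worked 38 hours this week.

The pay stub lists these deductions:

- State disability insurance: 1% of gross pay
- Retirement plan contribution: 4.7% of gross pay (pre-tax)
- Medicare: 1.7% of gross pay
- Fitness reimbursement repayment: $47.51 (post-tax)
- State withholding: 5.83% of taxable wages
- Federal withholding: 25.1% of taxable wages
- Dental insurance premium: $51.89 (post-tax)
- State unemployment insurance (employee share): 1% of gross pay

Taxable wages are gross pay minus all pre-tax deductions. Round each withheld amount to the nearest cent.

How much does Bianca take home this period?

Gross pay: 38 × $33.87 = $1287.06
Retirement plan contribution: $1287.06 × 0.047 = $60.49
Taxable wages = $1287.06 − $60.49 = $1226.57
State withholding: $1226.57 × 0.0583 = $71.51
Federal withholding: $1226.57 × 0.251 = $307.87
State unemployment insurance (employee share): $1287.06 × 0.01 = $12.87
Medicare: $1287.06 × 0.017 = $21.88
State disability insurance: $1287.06 × 0.01 = $12.87
Fitness reimbursement repayment: $47.51
Dental insurance premium: $51.89
Total deductions = $60.49 + $71.51 + $307.87 + $12.87 + $21.88 + $12.87 + $47.51 + $51.89 = $586.89
Net pay = $1287.06 − $586.89 = $700.17

$700.17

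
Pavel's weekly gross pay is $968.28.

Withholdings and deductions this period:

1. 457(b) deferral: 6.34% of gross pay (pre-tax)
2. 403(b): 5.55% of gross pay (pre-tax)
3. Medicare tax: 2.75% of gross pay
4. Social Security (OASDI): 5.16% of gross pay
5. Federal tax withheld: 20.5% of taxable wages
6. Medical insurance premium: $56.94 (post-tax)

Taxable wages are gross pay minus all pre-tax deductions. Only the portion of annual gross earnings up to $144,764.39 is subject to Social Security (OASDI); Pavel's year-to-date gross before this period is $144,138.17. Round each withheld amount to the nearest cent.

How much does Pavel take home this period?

$562.37

457(b) deferral: $968.28 × 0.0634 = $61.39
403(b): $968.28 × 0.0555 = $53.74
Pre-tax total = $61.39 + $53.74 = $115.13
Taxable wages = $968.28 − $115.13 = $853.15
Federal tax withheld: $853.15 × 0.205 = $174.90
Medicare tax: $968.28 × 0.0275 = $26.63
Social Security (OASDI): only $144,764.39 − $144,138.17 = $626.22 of this check is subject → $626.22 × 0.0516 = $32.31
Medical insurance premium: $56.94
Total deductions = $61.39 + $53.74 + $174.90 + $26.63 + $32.31 + $56.94 = $405.91
Net pay = $968.28 − $405.91 = $562.37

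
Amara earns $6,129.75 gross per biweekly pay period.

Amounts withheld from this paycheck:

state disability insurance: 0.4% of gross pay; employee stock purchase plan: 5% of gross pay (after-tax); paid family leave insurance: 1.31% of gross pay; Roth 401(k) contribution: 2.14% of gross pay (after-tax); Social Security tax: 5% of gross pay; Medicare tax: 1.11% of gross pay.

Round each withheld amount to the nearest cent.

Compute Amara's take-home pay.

$5,212.73

Paid family leave insurance: $6,129.75 × 0.0131 = $80.30
State disability insurance: $6,129.75 × 0.004 = $24.52
Social Security tax: $6,129.75 × 0.05 = $306.49
Medicare tax: $6,129.75 × 0.0111 = $68.04
Employee stock purchase plan: $6,129.75 × 0.05 = $306.49
Roth 401(k) contribution: $6,129.75 × 0.0214 = $131.18
Total deductions = $80.30 + $24.52 + $306.49 + $68.04 + $306.49 + $131.18 = $917.02
Net pay = $6,129.75 − $917.02 = $5,212.73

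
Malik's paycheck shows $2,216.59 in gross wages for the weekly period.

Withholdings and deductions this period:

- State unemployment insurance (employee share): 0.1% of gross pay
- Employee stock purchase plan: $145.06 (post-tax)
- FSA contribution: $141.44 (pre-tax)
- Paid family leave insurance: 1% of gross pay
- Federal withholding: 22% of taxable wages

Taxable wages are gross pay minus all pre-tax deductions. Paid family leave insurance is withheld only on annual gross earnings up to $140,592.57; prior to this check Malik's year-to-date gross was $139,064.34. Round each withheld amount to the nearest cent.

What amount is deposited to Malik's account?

FSA contribution: $141.44
Taxable wages = $2,216.59 − $141.44 = $2,075.15
Federal withholding: $2,075.15 × 0.22 = $456.53
State unemployment insurance (employee share): $2,216.59 × 0.001 = $2.22
Paid family leave insurance: only $140,592.57 − $139,064.34 = $1,528.23 of this check is subject → $1,528.23 × 0.01 = $15.28
Employee stock purchase plan: $145.06
Total deductions = $141.44 + $456.53 + $2.22 + $15.28 + $145.06 = $760.53
Net pay = $2,216.59 − $760.53 = $1,456.06

$1,456.06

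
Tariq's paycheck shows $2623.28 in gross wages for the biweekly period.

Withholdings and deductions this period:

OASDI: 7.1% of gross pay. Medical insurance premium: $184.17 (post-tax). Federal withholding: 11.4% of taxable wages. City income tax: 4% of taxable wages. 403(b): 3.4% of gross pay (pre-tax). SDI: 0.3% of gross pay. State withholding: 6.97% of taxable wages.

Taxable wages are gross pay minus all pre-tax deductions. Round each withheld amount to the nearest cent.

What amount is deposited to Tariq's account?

$1588.92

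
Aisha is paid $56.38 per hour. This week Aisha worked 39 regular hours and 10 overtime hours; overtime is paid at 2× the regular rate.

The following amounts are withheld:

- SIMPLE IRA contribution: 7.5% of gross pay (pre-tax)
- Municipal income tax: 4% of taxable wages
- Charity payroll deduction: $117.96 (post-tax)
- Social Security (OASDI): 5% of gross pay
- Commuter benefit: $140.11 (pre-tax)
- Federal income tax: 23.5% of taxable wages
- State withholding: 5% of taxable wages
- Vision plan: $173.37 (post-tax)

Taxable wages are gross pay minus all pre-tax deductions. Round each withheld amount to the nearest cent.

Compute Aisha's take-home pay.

$1,524.71

Regular pay: 39 × $56.38 = $2,198.82
Overtime pay: 10 × $56.38 × 2 = $1,127.60
Gross pay = $2,198.82 + $1,127.60 = $3,326.42
Commuter benefit: $140.11
SIMPLE IRA contribution: $3,326.42 × 0.075 = $249.48
Pre-tax total = $140.11 + $249.48 = $389.59
Taxable wages = $3,326.42 − $389.59 = $2,936.83
Municipal income tax: $2,936.83 × 0.04 = $117.47
Federal income tax: $2,936.83 × 0.235 = $690.16
State withholding: $2,936.83 × 0.05 = $146.84
Social Security (OASDI): $3,326.42 × 0.05 = $166.32
Charity payroll deduction: $117.96
Vision plan: $173.37
Total deductions = $140.11 + $249.48 + $117.47 + $690.16 + $146.84 + $166.32 + $117.96 + $173.37 = $1,801.71
Net pay = $3,326.42 − $1,801.71 = $1,524.71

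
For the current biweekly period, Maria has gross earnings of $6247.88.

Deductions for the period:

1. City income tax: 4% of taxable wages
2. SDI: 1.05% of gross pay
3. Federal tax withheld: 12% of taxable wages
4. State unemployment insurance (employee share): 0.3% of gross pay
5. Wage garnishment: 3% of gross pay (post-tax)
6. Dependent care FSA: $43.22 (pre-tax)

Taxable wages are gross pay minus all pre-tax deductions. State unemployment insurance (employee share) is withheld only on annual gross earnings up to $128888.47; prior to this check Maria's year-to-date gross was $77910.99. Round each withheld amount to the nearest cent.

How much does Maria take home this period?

$4940.13

Dependent care FSA: $43.22
Taxable wages = $6247.88 − $43.22 = $6204.66
Federal tax withheld: $6204.66 × 0.12 = $744.56
City income tax: $6204.66 × 0.04 = $248.19
State unemployment insurance (employee share): cap not yet reached, full $6247.88 is subject → $6247.88 × 0.003 = $18.74
SDI: $6247.88 × 0.0105 = $65.60
Wage garnishment: $6247.88 × 0.03 = $187.44
Total deductions = $43.22 + $744.56 + $248.19 + $18.74 + $65.60 + $187.44 = $1307.75
Net pay = $6247.88 − $1307.75 = $4940.13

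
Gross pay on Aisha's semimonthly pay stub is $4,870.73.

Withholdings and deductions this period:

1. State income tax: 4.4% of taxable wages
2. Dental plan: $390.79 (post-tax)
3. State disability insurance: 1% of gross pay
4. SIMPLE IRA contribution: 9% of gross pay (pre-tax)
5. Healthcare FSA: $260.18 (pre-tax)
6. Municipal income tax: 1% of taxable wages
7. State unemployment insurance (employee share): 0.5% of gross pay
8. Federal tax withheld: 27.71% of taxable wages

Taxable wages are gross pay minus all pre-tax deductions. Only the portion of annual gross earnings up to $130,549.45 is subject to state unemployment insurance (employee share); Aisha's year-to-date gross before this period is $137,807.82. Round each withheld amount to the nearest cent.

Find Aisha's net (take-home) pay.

$2,351.27

Healthcare FSA: $260.18
SIMPLE IRA contribution: $4,870.73 × 0.09 = $438.37
Pre-tax total = $260.18 + $438.37 = $698.55
Taxable wages = $4,870.73 − $698.55 = $4,172.18
State income tax: $4,172.18 × 0.044 = $183.58
Municipal income tax: $4,172.18 × 0.01 = $41.72
Federal tax withheld: $4,172.18 × 0.2771 = $1,156.11
State unemployment insurance (employee share): annual cap $130,549.45 already reached (YTD $137,807.82), so $0.00
State disability insurance: $4,870.73 × 0.01 = $48.71
Dental plan: $390.79
Total deductions = $260.18 + $438.37 + $183.58 + $41.72 + $1,156.11 + $0.00 + $48.71 + $390.79 = $2,519.46
Net pay = $4,870.73 − $2,519.46 = $2,351.27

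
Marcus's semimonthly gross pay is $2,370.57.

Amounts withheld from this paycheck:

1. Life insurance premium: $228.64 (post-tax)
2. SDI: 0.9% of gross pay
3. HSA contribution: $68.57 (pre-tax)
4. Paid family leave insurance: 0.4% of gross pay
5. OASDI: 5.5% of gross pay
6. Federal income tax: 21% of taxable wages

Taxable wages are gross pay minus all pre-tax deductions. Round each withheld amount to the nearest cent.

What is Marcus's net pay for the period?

$1,428.74

HSA contribution: $68.57
Taxable wages = $2,370.57 − $68.57 = $2,302.00
Federal income tax: $2,302.00 × 0.21 = $483.42
SDI: $2,370.57 × 0.009 = $21.34
Paid family leave insurance: $2,370.57 × 0.004 = $9.48
OASDI: $2,370.57 × 0.055 = $130.38
Life insurance premium: $228.64
Total deductions = $68.57 + $483.42 + $21.34 + $9.48 + $130.38 + $228.64 = $941.83
Net pay = $2,370.57 − $941.83 = $1,428.74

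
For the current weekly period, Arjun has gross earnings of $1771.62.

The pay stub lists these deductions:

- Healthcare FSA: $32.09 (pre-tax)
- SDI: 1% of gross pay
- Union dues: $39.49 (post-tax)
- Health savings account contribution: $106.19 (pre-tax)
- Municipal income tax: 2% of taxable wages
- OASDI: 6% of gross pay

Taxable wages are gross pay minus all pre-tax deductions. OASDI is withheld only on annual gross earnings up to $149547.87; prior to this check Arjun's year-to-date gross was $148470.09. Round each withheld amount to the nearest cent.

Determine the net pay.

$1478.79

Health savings account contribution: $106.19
Healthcare FSA: $32.09
Pre-tax total = $106.19 + $32.09 = $138.28
Taxable wages = $1771.62 − $138.28 = $1633.34
Municipal income tax: $1633.34 × 0.02 = $32.67
SDI: $1771.62 × 0.01 = $17.72
OASDI: only $149547.87 − $148470.09 = $1077.78 of this check is subject → $1077.78 × 0.06 = $64.67
Union dues: $39.49
Total deductions = $106.19 + $32.09 + $32.67 + $17.72 + $64.67 + $39.49 = $292.83
Net pay = $1771.62 − $292.83 = $1478.79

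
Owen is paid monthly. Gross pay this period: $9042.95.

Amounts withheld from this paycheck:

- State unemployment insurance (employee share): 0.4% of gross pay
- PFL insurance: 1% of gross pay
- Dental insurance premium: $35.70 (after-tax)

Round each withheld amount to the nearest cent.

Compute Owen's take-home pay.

State unemployment insurance (employee share): $9042.95 × 0.004 = $36.17
PFL insurance: $9042.95 × 0.01 = $90.43
Dental insurance premium: $35.70
Total deductions = $36.17 + $90.43 + $35.70 = $162.30
Net pay = $9042.95 − $162.30 = $8880.65

$8880.65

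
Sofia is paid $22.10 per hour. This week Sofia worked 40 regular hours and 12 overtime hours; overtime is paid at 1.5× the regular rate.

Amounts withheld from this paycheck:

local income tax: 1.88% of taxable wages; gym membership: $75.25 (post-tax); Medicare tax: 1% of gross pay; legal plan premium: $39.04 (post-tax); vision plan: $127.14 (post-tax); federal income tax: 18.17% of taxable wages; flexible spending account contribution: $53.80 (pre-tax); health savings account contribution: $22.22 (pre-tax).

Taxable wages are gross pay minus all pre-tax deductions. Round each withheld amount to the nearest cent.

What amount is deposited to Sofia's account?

Regular pay: 40 × $22.10 = $884.00
Overtime pay: 12 × $22.10 × 1.5 = $397.80
Gross pay = $884.00 + $397.80 = $1281.80
Flexible spending account contribution: $53.80
Health savings account contribution: $22.22
Pre-tax total = $53.80 + $22.22 = $76.02
Taxable wages = $1281.80 − $76.02 = $1205.78
Local income tax: $1205.78 × 0.0188 = $22.67
Federal income tax: $1205.78 × 0.1817 = $219.09
Medicare tax: $1281.80 × 0.01 = $12.82
Gym membership: $75.25
Legal plan premium: $39.04
Vision plan: $127.14
Total deductions = $53.80 + $22.22 + $22.67 + $219.09 + $12.82 + $75.25 + $39.04 + $127.14 = $572.03
Net pay = $1281.80 − $572.03 = $709.77

$709.77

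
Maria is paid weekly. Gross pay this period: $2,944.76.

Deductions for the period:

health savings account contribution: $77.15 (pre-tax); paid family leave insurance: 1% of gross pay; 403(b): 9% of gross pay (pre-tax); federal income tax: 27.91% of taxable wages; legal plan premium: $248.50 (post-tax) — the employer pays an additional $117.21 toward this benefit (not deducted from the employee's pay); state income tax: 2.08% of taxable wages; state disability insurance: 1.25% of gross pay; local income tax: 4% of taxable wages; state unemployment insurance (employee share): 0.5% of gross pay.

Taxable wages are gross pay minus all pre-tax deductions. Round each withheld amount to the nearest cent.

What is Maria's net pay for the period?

403(b): $2,944.76 × 0.09 = $265.03
Health savings account contribution: $77.15
Pre-tax total = $265.03 + $77.15 = $342.18
Taxable wages = $2,944.76 − $342.18 = $2,602.58
Local income tax: $2,602.58 × 0.04 = $104.10
Federal income tax: $2,602.58 × 0.2791 = $726.38
State income tax: $2,602.58 × 0.0208 = $54.13
Paid family leave insurance: $2,944.76 × 0.01 = $29.45
State unemployment insurance (employee share): $2,944.76 × 0.005 = $14.72
State disability insurance: $2,944.76 × 0.0125 = $36.81
Legal plan premium: $248.50
(Employer's $117.21 toward legal plan premium is not withheld from the employee.)
Total deductions = $265.03 + $77.15 + $104.10 + $726.38 + $54.13 + $29.45 + $14.72 + $36.81 + $248.50 = $1,556.27
Net pay = $2,944.76 − $1,556.27 = $1,388.49

$1,388.49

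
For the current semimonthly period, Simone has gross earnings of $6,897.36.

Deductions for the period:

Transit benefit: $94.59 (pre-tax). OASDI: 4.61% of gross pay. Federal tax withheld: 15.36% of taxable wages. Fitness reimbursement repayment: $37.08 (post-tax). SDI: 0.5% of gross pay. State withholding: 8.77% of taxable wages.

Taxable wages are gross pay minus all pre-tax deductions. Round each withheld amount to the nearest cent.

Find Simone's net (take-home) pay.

$4,771.72

Transit benefit: $94.59
Taxable wages = $6,897.36 − $94.59 = $6,802.77
Federal tax withheld: $6,802.77 × 0.1536 = $1,044.91
State withholding: $6,802.77 × 0.0877 = $596.60
SDI: $6,897.36 × 0.005 = $34.49
OASDI: $6,897.36 × 0.0461 = $317.97
Fitness reimbursement repayment: $37.08
Total deductions = $94.59 + $1,044.91 + $596.60 + $34.49 + $317.97 + $37.08 = $2,125.64
Net pay = $6,897.36 − $2,125.64 = $4,771.72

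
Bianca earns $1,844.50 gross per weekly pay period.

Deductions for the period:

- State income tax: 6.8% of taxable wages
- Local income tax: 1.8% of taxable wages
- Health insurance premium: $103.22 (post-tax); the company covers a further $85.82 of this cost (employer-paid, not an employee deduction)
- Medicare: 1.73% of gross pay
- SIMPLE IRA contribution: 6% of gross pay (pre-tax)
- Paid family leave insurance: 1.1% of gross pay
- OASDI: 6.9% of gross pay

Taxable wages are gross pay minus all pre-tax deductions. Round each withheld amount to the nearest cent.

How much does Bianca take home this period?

$1,302.03

SIMPLE IRA contribution: $1,844.50 × 0.06 = $110.67
Taxable wages = $1,844.50 − $110.67 = $1,733.83
State income tax: $1,733.83 × 0.068 = $117.90
Local income tax: $1,733.83 × 0.018 = $31.21
Paid family leave insurance: $1,844.50 × 0.011 = $20.29
OASDI: $1,844.50 × 0.069 = $127.27
Medicare: $1,844.50 × 0.0173 = $31.91
Health insurance premium: $103.22
(Employer's $85.82 toward health insurance premium is not withheld from the employee.)
Total deductions = $110.67 + $117.90 + $31.21 + $20.29 + $127.27 + $31.91 + $103.22 = $542.47
Net pay = $1,844.50 − $542.47 = $1,302.03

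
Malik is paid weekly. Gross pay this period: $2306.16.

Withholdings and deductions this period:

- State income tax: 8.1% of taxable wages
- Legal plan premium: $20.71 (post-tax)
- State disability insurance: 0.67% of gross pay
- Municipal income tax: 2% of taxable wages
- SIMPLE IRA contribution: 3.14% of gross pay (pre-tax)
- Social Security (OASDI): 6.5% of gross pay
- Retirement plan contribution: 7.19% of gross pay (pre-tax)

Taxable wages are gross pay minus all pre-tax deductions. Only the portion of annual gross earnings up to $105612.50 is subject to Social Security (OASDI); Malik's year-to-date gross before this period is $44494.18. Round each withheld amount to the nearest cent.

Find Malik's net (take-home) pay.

$1673.02

SIMPLE IRA contribution: $2306.16 × 0.0314 = $72.41
Retirement plan contribution: $2306.16 × 0.0719 = $165.81
Pre-tax total = $72.41 + $165.81 = $238.22
Taxable wages = $2306.16 − $238.22 = $2067.94
State income tax: $2067.94 × 0.081 = $167.50
Municipal income tax: $2067.94 × 0.02 = $41.36
State disability insurance: $2306.16 × 0.0067 = $15.45
Social Security (OASDI): cap not yet reached, full $2306.16 is subject → $2306.16 × 0.065 = $149.90
Legal plan premium: $20.71
Total deductions = $72.41 + $165.81 + $167.50 + $41.36 + $15.45 + $149.90 + $20.71 = $633.14
Net pay = $2306.16 − $633.14 = $1673.02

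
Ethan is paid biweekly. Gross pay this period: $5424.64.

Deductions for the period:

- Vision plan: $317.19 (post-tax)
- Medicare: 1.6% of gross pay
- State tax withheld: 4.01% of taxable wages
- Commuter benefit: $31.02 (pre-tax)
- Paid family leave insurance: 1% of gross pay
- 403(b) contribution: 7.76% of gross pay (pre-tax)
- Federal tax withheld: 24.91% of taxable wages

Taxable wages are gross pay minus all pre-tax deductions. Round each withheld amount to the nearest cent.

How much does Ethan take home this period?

Commuter benefit: $31.02
403(b) contribution: $5424.64 × 0.0776 = $420.95
Pre-tax total = $31.02 + $420.95 = $451.97
Taxable wages = $5424.64 − $451.97 = $4972.67
State tax withheld: $4972.67 × 0.0401 = $199.40
Federal tax withheld: $4972.67 × 0.2491 = $1238.69
Paid family leave insurance: $5424.64 × 0.01 = $54.25
Medicare: $5424.64 × 0.016 = $86.79
Vision plan: $317.19
Total deductions = $31.02 + $420.95 + $199.40 + $1238.69 + $54.25 + $86.79 + $317.19 = $2348.29
Net pay = $5424.64 − $2348.29 = $3076.35

$3076.35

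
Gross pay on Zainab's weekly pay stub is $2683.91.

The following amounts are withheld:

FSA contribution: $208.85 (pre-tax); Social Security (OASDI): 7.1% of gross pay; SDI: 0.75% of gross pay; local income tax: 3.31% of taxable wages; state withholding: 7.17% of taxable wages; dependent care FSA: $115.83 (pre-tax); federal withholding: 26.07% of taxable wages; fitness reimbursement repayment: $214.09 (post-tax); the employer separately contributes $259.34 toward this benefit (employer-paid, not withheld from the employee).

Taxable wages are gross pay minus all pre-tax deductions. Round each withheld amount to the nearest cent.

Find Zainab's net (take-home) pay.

FSA contribution: $208.85
Dependent care FSA: $115.83
Pre-tax total = $208.85 + $115.83 = $324.68
Taxable wages = $2683.91 − $324.68 = $2359.23
Local income tax: $2359.23 × 0.0331 = $78.09
Federal withholding: $2359.23 × 0.2607 = $615.05
State withholding: $2359.23 × 0.0717 = $169.16
Social Security (OASDI): $2683.91 × 0.071 = $190.56
SDI: $2683.91 × 0.0075 = $20.13
Fitness reimbursement repayment: $214.09
(Employer's $259.34 toward fitness reimbursement repayment is not withheld from the employee.)
Total deductions = $208.85 + $115.83 + $78.09 + $615.05 + $169.16 + $190.56 + $20.13 + $214.09 = $1611.76
Net pay = $2683.91 − $1611.76 = $1072.15

$1072.15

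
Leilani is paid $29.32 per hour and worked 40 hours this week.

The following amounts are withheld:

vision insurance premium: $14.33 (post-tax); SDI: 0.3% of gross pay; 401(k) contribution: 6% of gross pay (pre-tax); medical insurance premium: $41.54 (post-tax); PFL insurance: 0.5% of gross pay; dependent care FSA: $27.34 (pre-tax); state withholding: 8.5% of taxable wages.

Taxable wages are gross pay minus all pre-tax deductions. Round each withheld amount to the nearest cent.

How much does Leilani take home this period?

$918.46

Gross pay: 40 × $29.32 = $1172.80
401(k) contribution: $1172.80 × 0.06 = $70.37
Dependent care FSA: $27.34
Pre-tax total = $70.37 + $27.34 = $97.71
Taxable wages = $1172.80 − $97.71 = $1075.09
State withholding: $1075.09 × 0.085 = $91.38
PFL insurance: $1172.80 × 0.005 = $5.86
SDI: $1172.80 × 0.003 = $3.52
Medical insurance premium: $41.54
Vision insurance premium: $14.33
Total deductions = $70.37 + $27.34 + $91.38 + $5.86 + $3.52 + $41.54 + $14.33 = $254.34
Net pay = $1172.80 − $254.34 = $918.46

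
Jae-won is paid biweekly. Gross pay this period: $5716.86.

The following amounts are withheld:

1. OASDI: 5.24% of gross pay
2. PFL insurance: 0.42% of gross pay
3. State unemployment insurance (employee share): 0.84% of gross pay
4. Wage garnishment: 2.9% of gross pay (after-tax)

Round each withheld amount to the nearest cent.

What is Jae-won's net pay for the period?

State unemployment insurance (employee share): $5716.86 × 0.0084 = $48.02
PFL insurance: $5716.86 × 0.0042 = $24.01
OASDI: $5716.86 × 0.0524 = $299.56
Wage garnishment: $5716.86 × 0.029 = $165.79
Total deductions = $48.02 + $24.01 + $299.56 + $165.79 = $537.38
Net pay = $5716.86 − $537.38 = $5179.48

$5179.48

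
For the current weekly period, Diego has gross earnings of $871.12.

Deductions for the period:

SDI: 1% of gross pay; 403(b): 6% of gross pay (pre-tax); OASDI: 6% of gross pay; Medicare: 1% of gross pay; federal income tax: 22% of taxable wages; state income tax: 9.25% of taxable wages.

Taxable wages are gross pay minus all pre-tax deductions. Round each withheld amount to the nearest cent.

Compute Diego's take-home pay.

$493.27

403(b): $871.12 × 0.06 = $52.27
Taxable wages = $871.12 − $52.27 = $818.85
State income tax: $818.85 × 0.0925 = $75.74
Federal income tax: $818.85 × 0.22 = $180.15
SDI: $871.12 × 0.01 = $8.71
Medicare: $871.12 × 0.01 = $8.71
OASDI: $871.12 × 0.06 = $52.27
Total deductions = $52.27 + $75.74 + $180.15 + $8.71 + $8.71 + $52.27 = $377.85
Net pay = $871.12 − $377.85 = $493.27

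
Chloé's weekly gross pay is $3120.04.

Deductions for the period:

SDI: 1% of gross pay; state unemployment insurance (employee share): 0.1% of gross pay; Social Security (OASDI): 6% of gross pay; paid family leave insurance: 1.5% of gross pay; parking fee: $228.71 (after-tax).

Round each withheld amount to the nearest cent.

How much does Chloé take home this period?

State unemployment insurance (employee share): $3120.04 × 0.001 = $3.12
SDI: $3120.04 × 0.01 = $31.20
Paid family leave insurance: $3120.04 × 0.015 = $46.80
Social Security (OASDI): $3120.04 × 0.06 = $187.20
Parking fee: $228.71
Total deductions = $3.12 + $31.20 + $46.80 + $187.20 + $228.71 = $497.03
Net pay = $3120.04 − $497.03 = $2623.01

$2623.01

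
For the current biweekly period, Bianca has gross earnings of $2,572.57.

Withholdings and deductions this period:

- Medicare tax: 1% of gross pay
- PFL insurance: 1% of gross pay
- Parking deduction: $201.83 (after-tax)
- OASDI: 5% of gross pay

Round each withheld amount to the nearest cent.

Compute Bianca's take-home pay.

$2,190.65

Medicare tax: $2,572.57 × 0.01 = $25.73
OASDI: $2,572.57 × 0.05 = $128.63
PFL insurance: $2,572.57 × 0.01 = $25.73
Parking deduction: $201.83
Total deductions = $25.73 + $128.63 + $25.73 + $201.83 = $381.92
Net pay = $2,572.57 − $381.92 = $2,190.65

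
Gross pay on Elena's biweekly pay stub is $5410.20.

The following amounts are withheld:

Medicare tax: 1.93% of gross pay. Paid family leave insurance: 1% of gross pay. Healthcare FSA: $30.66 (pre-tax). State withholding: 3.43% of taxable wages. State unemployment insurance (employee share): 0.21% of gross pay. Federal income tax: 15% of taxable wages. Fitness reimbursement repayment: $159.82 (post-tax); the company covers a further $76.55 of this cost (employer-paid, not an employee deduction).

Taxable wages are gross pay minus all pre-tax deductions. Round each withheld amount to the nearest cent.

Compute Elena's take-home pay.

$4058.39

Healthcare FSA: $30.66
Taxable wages = $5410.20 − $30.66 = $5379.54
Federal income tax: $5379.54 × 0.15 = $806.93
State withholding: $5379.54 × 0.0343 = $184.52
Paid family leave insurance: $5410.20 × 0.01 = $54.10
State unemployment insurance (employee share): $5410.20 × 0.0021 = $11.36
Medicare tax: $5410.20 × 0.0193 = $104.42
Fitness reimbursement repayment: $159.82
(Employer's $76.55 toward fitness reimbursement repayment is not withheld from the employee.)
Total deductions = $30.66 + $806.93 + $184.52 + $54.10 + $11.36 + $104.42 + $159.82 = $1351.81
Net pay = $5410.20 − $1351.81 = $4058.39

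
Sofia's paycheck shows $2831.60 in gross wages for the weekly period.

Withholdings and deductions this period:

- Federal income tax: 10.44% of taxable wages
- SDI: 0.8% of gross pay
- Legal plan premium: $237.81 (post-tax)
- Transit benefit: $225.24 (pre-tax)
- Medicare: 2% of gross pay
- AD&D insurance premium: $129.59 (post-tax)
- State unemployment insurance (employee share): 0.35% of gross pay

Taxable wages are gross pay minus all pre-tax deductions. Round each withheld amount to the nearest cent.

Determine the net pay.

$1877.67

Transit benefit: $225.24
Taxable wages = $2831.60 − $225.24 = $2606.36
Federal income tax: $2606.36 × 0.1044 = $272.10
Medicare: $2831.60 × 0.02 = $56.63
State unemployment insurance (employee share): $2831.60 × 0.0035 = $9.91
SDI: $2831.60 × 0.008 = $22.65
Legal plan premium: $237.81
AD&D insurance premium: $129.59
Total deductions = $225.24 + $272.10 + $56.63 + $9.91 + $22.65 + $237.81 + $129.59 = $953.93
Net pay = $2831.60 − $953.93 = $1877.67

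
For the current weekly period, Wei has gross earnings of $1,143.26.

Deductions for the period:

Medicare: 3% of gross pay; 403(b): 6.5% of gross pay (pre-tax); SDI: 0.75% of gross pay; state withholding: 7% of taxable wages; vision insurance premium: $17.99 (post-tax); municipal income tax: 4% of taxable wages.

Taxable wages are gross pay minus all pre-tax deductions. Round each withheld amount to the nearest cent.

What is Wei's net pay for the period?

403(b): $1,143.26 × 0.065 = $74.31
Taxable wages = $1,143.26 − $74.31 = $1,068.95
Municipal income tax: $1,068.95 × 0.04 = $42.76
State withholding: $1,068.95 × 0.07 = $74.83
Medicare: $1,143.26 × 0.03 = $34.30
SDI: $1,143.26 × 0.0075 = $8.57
Vision insurance premium: $17.99
Total deductions = $74.31 + $42.76 + $74.83 + $34.30 + $8.57 + $17.99 = $252.76
Net pay = $1,143.26 − $252.76 = $890.50

$890.50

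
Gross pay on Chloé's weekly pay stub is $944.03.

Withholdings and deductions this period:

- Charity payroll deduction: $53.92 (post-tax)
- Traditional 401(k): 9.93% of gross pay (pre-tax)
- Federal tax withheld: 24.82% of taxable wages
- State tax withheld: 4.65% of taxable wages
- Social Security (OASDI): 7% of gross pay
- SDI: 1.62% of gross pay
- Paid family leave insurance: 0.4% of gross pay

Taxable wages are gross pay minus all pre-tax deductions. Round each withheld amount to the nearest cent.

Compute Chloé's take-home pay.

$460.64

Traditional 401(k): $944.03 × 0.0993 = $93.74
Taxable wages = $944.03 − $93.74 = $850.29
Federal tax withheld: $850.29 × 0.2482 = $211.04
State tax withheld: $850.29 × 0.0465 = $39.54
Social Security (OASDI): $944.03 × 0.07 = $66.08
SDI: $944.03 × 0.0162 = $15.29
Paid family leave insurance: $944.03 × 0.004 = $3.78
Charity payroll deduction: $53.92
Total deductions = $93.74 + $211.04 + $39.54 + $66.08 + $15.29 + $3.78 + $53.92 = $483.39
Net pay = $944.03 − $483.39 = $460.64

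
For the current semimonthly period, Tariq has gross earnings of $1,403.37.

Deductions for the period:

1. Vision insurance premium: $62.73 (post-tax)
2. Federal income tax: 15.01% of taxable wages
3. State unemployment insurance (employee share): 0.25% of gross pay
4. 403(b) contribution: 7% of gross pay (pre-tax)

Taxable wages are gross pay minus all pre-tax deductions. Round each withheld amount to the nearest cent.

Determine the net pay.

$1,042.99

403(b) contribution: $1,403.37 × 0.07 = $98.24
Taxable wages = $1,403.37 − $98.24 = $1,305.13
Federal income tax: $1,305.13 × 0.1501 = $195.90
State unemployment insurance (employee share): $1,403.37 × 0.0025 = $3.51
Vision insurance premium: $62.73
Total deductions = $98.24 + $195.90 + $3.51 + $62.73 = $360.38
Net pay = $1,403.37 − $360.38 = $1,042.99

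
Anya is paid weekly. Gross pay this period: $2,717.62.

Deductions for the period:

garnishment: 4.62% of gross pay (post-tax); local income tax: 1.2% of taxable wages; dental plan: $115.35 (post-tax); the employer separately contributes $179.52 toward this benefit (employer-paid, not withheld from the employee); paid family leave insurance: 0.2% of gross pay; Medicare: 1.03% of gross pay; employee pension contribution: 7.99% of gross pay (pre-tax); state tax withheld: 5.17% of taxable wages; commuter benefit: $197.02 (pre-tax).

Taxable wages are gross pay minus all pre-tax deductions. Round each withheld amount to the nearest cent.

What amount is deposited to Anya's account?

Employee pension contribution: $2,717.62 × 0.0799 = $217.14
Commuter benefit: $197.02
Pre-tax total = $217.14 + $197.02 = $414.16
Taxable wages = $2,717.62 − $414.16 = $2,303.46
State tax withheld: $2,303.46 × 0.0517 = $119.09
Local income tax: $2,303.46 × 0.012 = $27.64
Paid family leave insurance: $2,717.62 × 0.002 = $5.44
Medicare: $2,717.62 × 0.0103 = $27.99
Dental plan: $115.35
Garnishment: $2,717.62 × 0.0462 = $125.55
(Employer's $179.52 toward dental plan is not withheld from the employee.)
Total deductions = $217.14 + $197.02 + $119.09 + $27.64 + $5.44 + $27.99 + $115.35 + $125.55 = $835.22
Net pay = $2,717.62 − $835.22 = $1,882.40

$1,882.40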